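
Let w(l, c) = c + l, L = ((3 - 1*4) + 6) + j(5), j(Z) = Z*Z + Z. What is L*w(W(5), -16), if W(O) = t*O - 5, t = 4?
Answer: -35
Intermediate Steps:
W(O) = -5 + 4*O (W(O) = 4*O - 5 = -5 + 4*O)
j(Z) = Z + Z**2 (j(Z) = Z**2 + Z = Z + Z**2)
L = 35 (L = ((3 - 1*4) + 6) + 5*(1 + 5) = ((3 - 4) + 6) + 5*6 = (-1 + 6) + 30 = 5 + 30 = 35)
L*w(W(5), -16) = 35*(-16 + (-5 + 4*5)) = 35*(-16 + (-5 + 20)) = 35*(-16 + 15) = 35*(-1) = -35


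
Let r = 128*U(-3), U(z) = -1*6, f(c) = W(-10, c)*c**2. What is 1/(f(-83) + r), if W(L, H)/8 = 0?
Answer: -1/768 ≈ -0.0013021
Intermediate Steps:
W(L, H) = 0 (W(L, H) = 8*0 = 0)
f(c) = 0 (f(c) = 0*c**2 = 0)
U(z) = -6
r = -768 (r = 128*(-6) = -768)
1/(f(-83) + r) = 1/(0 - 768) = 1/(-768) = -1/768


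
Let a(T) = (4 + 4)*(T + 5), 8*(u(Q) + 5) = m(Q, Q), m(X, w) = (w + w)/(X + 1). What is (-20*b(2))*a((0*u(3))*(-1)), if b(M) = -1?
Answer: 800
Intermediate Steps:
m(X, w) = 2*w/(1 + X) (m(X, w) = (2*w)/(1 + X) = 2*w/(1 + X))
u(Q) = -5 + Q/(4*(1 + Q)) (u(Q) = -5 + (2*Q/(1 + Q))/8 = -5 + Q/(4*(1 + Q)))
a(T) = 40 + 8*T (a(T) = 8*(5 + T) = 40 + 8*T)
(-20*b(2))*a((0*u(3))*(-1)) = (-20*(-1))*(40 + 8*((0*((-20 - 19*3)/(4*(1 + 3))))*(-1))) = 20*(40 + 8*((0*((1/4)*(-20 - 57)/4))*(-1))) = 20*(40 + 8*((0*((1/4)*(1/4)*(-77)))*(-1))) = 20*(40 + 8*((0*(-77/16))*(-1))) = 20*(40 + 8*(0*(-1))) = 20*(40 + 8*0) = 20*(40 + 0) = 20*40 = 800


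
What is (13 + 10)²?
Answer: 529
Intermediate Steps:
(13 + 10)² = 23² = 529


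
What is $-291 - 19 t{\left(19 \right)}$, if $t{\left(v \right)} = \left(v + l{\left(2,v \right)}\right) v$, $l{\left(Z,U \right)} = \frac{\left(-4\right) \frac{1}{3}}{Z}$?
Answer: $- \frac{20728}{3} \approx -6909.3$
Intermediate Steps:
$l{\left(Z,U \right)} = - \frac{4}{3 Z}$ ($l{\left(Z,U \right)} = \frac{\left(-4\right) \frac{1}{3}}{Z} = - \frac{4}{3 Z}$)
$t{\left(v \right)} = v \left(- \frac{2}{3} + v\right)$ ($t{\left(v \right)} = \left(v - \frac{4}{3 \cdot 2}\right) v = \left(v - \frac{2}{3}\right) v = \left(- \frac{2}{3} + v\right) v = v \left(- \frac{2}{3} + v\right)$)
$-291 - 19 t{\left(19 \right)} = -291 - 19 \cdot \frac{1}{3} \cdot 19 \left(-2 + 3 \cdot 19\right) = -291 - 19 \cdot \frac{1}{3} \cdot 19 \left(-2 + 57\right) = -291 - 19 \cdot \frac{1}{3} \cdot 19 \cdot 55 = -291 - \frac{19855}{3} = - \frac{20728}{3}$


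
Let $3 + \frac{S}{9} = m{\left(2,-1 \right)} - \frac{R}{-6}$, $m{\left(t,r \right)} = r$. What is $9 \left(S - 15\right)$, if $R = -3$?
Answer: $- \frac{999}{2} \approx -499.5$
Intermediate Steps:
$S = - \frac{81}{2}$ ($S = -27 + 9 \left(-1 - - \frac{3}{-6}\right) = -27 + 9 \left(-1 - \left(-3\right) \left(- \frac{1}{6}\right)\right) = -27 + 9 \left(-1 - \frac{1}{2}\right) = -27 + 9 \left(- \frac{3}{2}\right) = -27 - \frac{27}{2} = - \frac{81}{2} \approx -40.5$)
$9 \left(S - 15\right) = 9 \left(- \frac{81}{2} - 15\right) = 9 \left(- \frac{111}{2}\right) = - \frac{999}{2}$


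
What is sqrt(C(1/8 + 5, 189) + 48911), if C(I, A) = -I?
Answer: sqrt(782494)/4 ≈ 221.15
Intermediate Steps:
sqrt(C(1/8 + 5, 189) + 48911) = sqrt(-(1/8 + 5) + 48911) = sqrt(-1*41/8 + 48911) = sqrt(-41/8 + 48911) = sqrt(391247/8) = sqrt(782494)/4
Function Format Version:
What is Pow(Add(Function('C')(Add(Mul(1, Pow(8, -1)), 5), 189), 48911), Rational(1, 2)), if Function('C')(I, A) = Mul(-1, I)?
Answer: Mul(Rational(1, 4), Pow(782494, Rational(1, 2))) ≈ 221.15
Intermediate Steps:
Pow(Add(Function('C')(Add(Mul(1, Pow(8, -1)), 5), 189), 48911), Rational(1, 2)) = Pow(Add(Mul(-1, Add(Mul(1, Pow(8, -1)), 5)), 48911), Rational(1, 2)) = Pow(Add(Mul(-1, Add(Mul(1, Rational(1, 8)), 5)), 48911), Rational(1, 2)) = Pow(Add(Mul(-1, Add(Rational(1, 8), 5)), 48911), Rational(1, 2)) = Pow(Add(Mul(-1, Rational(41, 8)), 48911), Rational(1, 2)) = Pow(Add(Rational(-41, 8), 48911), Rational(1, 2)) = Pow(Rational(391247, 8), Rational(1, 2)) = Mul(Rational(1, 4), Pow(782494, Rational(1, 2)))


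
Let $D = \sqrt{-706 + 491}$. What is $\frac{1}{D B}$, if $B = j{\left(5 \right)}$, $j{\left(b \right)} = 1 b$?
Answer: $- \frac{i \sqrt{215}}{1075} \approx - 0.01364 i$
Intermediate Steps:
$D = i \sqrt{215}$ ($D = \sqrt{-215} = i \sqrt{215} \approx 14.663 i$)
$j{\left(b \right)} = b$
$B = 5$
$\frac{1}{D B} = \frac{1}{i \sqrt{215} \cdot 5} = \frac{1}{5 i \sqrt{215}} = - \frac{i \sqrt{215}}{1075}$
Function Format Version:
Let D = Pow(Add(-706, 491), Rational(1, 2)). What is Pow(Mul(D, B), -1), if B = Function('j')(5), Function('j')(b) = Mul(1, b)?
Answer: Mul(Rational(-1, 1075), I, Pow(215, Rational(1, 2))) ≈ Mul(-0.013640, I)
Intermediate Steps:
D = Mul(I, Pow(215, Rational(1, 2))) (D = Pow(-215, Rational(1, 2)) = Mul(I, Pow(215, Rational(1, 2))) ≈ Mul(14.663, I))
Function('j')(b) = b
B = 5
Pow(Mul(D, B), -1) = Pow(Mul(Mul(I, Pow(215, Rational(1, 2))), 5), -1) = Pow(Mul(5, I, Pow(215, Rational(1, 2))), -1) = Mul(Rational(-1, 1075), I, Pow(215, Rational(1, 2)))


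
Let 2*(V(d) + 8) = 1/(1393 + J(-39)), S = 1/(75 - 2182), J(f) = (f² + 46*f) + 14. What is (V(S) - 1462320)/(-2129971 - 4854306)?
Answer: 3316559903/15840340236 ≈ 0.20937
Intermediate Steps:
J(f) = 14 + f² + 46*f
S = -1/2107 (S = 1/(-2107) = -1/2107 ≈ -0.00047461)
V(d) = -18143/2268 (V(d) = -8 + 1/(2*(1393 + (14 + (-39)² + 46*(-39)))) = -8 + 1/(2*(1393 + (14 + 1521 - 1794))) = -8 + 1/(2*(1393 - 259)) = -8 + (½)/1134 = -8 + (½)*(1/1134) = -8 + 1/2268 = -18143/2268)
(V(S) - 1462320)/(-2129971 - 4854306) = (-18143/2268 - 1462320)/(-2129971 - 4854306) = -3316559903/2268/(-6984277) = -3316559903/2268*(-1/6984277) = 3316559903/15840340236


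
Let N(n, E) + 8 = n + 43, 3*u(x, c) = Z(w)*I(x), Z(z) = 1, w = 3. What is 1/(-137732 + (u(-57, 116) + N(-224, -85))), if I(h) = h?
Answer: -1/137940 ≈ -7.2495e-6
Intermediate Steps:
u(x, c) = x/3 (u(x, c) = (1*x)/3 = x/3)
N(n, E) = 35 + n (N(n, E) = -8 + (n + 43) = -8 + (43 + n) = 35 + n)
1/(-137732 + (u(-57, 116) + N(-224, -85))) = 1/(-137732 + ((1/3)*(-57) + (35 - 224))) = 1/(-137732 + (-19 - 189)) = 1/(-137732 - 208) = 1/(-137940) = -1/137940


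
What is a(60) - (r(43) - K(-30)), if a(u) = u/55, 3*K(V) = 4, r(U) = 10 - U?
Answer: 1169/33 ≈ 35.424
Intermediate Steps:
K(V) = 4/3 (K(V) = (1/3)*4 = 4/3)
a(u) = u/55 (a(u) = u*(1/55) = u/55)
a(60) - (r(43) - K(-30)) = (1/55)*60 - ((10 - 1*43) - 1*4/3) = 12/11 - ((10 - 43) - 4/3) = 12/11 - (-33 - 4/3) = 12/11 - 1*(-103/3) = 12/11 + 103/3 = 1169/33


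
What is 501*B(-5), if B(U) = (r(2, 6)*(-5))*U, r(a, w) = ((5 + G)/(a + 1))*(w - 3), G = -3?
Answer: 25050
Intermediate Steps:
r(a, w) = 2*(-3 + w)/(1 + a) (r(a, w) = ((5 - 3)/(a + 1))*(w - 3) = (2/(1 + a))*(-3 + w) = 2*(-3 + w)/(1 + a))
B(U) = -10*U (B(U) = ((2*(-3 + 6)/(1 + 2))*(-5))*U = ((2*3/3)*(-5))*U = ((2*(1/3)*3)*(-5))*U = (2*(-5))*U = -10*U)
501*B(-5) = 501*(-10*(-5)) = 501*50 = 25050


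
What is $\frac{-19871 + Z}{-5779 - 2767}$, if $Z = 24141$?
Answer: $- \frac{2135}{4273} \approx -0.49965$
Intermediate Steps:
$\frac{-19871 + Z}{-5779 - 2767} = \frac{-19871 + 24141}{-5779 - 2767} = \frac{4270}{-8546} = 4270 \left(- \frac{1}{8546}\right) = - \frac{2135}{4273}$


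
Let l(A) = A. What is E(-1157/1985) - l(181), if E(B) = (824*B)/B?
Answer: 643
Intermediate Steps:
E(B) = 824
E(-1157/1985) - l(181) = 824 - 1*181 = 824 - 181 = 643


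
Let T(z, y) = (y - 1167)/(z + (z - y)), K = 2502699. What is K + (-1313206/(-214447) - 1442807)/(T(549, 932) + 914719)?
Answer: 81493587640682640089/32562301340193 ≈ 2.5027e+6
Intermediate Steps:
T(z, y) = (-1167 + y)/(-y + 2*z)
K + (-1313206/(-214447) - 1442807)/(T(549, 932) + 914719) = 2502699 + (-1313206/(-214447) - 1442807)/((1167 - 1*932)/(932 - 2*549) + 914719) = 2502699 + (-1313206*(-1/214447) - 1442807)/((1167 - 932)/(932 - 1098) + 914719) = 2502699 + (1313206/214447 - 1442807)/(235/(-166) + 914719) = 2502699 - 309404319523/(214447*(-1/166*235 + 914719)) = 2502699 - 309404319523/(214447*(-235/166 + 914719)) = 2502699 - 309404319523/(214447*151843119/166) = 2502699 - 309404319523/214447*166/151843119 = 2502699 - 51361117040818/32562301340193 = 81493587640682640089/32562301340193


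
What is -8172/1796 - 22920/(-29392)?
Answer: -6219597/1649626 ≈ -3.7703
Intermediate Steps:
-8172/1796 - 22920/(-29392) = -8172*1/1796 - 22920*(-1/29392) = -2043/449 + 2865/3674 = -6219597/1649626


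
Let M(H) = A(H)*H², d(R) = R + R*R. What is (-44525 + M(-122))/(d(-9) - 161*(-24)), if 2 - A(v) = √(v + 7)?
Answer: -4919/1312 - 3721*I*√115/984 ≈ -3.7492 - 40.552*I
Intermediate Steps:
d(R) = R + R²
A(v) = 2 - √(7 + v) (A(v) = 2 - √(v + 7) = 2 - √(7 + v))
M(H) = H²*(2 - √(7 + H)) (M(H) = (2 - √(7 + H))*H² = H²*(2 - √(7 + H)))
(-44525 + M(-122))/(d(-9) - 161*(-24)) = (-44525 + (-122)²*(2 - √(7 - 122)))/(-9*(1 - 9) - 161*(-24)) = (-44525 + 14884*(2 - √(-115)))/(-9*(-8) + 3864) = (-44525 + 14884*(2 - I*√115))/(72 + 3864) = (-44525 + 14884*(2 - I*√115))/3936 = (-44525 + (29768 - 14884*I*√115))*(1/3936) = (-14757 - 14884*I*√115)*(1/3936) = -4919/1312 - 3721*I*√115/984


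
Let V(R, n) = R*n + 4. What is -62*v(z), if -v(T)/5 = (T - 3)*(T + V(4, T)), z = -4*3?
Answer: 260400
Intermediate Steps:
V(R, n) = 4 + R*n
z = -12
v(T) = -5*(-3 + T)*(4 + 5*T) (v(T) = -5*(T - 3)*(T + (4 + 4*T)) = -5*(-3 + T)*(4 + 5*T))
-62*v(z) = -62*(60 - 25*(-12)² + 55*(-12)) = -62*(60 - 25*144 - 660) = -62*(60 - 3600 - 660) = -62*(-4200) = 260400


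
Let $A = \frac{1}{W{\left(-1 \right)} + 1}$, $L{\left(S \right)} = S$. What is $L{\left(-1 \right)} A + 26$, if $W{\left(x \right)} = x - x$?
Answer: $25$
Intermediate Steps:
$W{\left(x \right)} = 0$
$A = 1$ ($A = \frac{1}{0 + 1} = 1^{-1} = 1$)
$L{\left(-1 \right)} A + 26 = \left(-1\right) 1 + 26 = -1 + 26 = 25$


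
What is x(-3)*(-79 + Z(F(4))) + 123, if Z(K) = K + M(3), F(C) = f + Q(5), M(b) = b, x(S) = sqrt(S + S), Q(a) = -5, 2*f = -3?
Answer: 123 - 165*I*sqrt(6)/2 ≈ 123.0 - 202.08*I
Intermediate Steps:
f = -3/2 (f = (1/2)*(-3) = -3/2 ≈ -1.5000)
x(S) = sqrt(2)*sqrt(S) (x(S) = sqrt(2*S) = sqrt(2)*sqrt(S))
F(C) = -13/2 (F(C) = -3/2 - 5 = -13/2)
Z(K) = 3 + K (Z(K) = K + 3 = 3 + K)
x(-3)*(-79 + Z(F(4))) + 123 = (sqrt(2)*sqrt(-3))*(-79 + (3 - 13/2)) + 123 = (sqrt(2)*(I*sqrt(3)))*(-79 - 7/2) + 123 = (I*sqrt(6))*(-165/2) + 123 = -165*I*sqrt(6)/2 + 123 = 123 - 165*I*sqrt(6)/2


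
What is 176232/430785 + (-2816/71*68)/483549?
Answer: 60281850152/149390924985 ≈ 0.40352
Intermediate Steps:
176232/430785 + (-2816/71*68)/483549 = 176232*(1/430785) + (-2816/71*68)*(1/483549) = 58744/143595 + (-64*44/71*68)*(1/483549) = 58744/143595 - 2816/71*68*(1/483549) = 58744/143595 - 191488/71*1/483549 = 58744/143595 - 17408/3121089 = 60281850152/149390924985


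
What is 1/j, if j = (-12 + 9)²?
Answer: ⅑ ≈ 0.11111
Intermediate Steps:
j = 9 (j = (-3)² = 9)
1/j = 1/9 = ⅑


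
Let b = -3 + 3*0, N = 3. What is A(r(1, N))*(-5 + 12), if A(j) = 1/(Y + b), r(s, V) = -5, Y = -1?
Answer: -7/4 ≈ -1.7500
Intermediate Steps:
b = -3 (b = -3 + 0 = -3)
A(j) = -¼ (A(j) = 1/(-1 - 3) = 1/(-4) = -¼)
A(r(1, N))*(-5 + 12) = -(-5 + 12)/4 = -¼*7 = -7/4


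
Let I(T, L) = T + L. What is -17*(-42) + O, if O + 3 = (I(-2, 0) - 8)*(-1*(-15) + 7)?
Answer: 491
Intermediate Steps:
I(T, L) = L + T
O = -223 (O = -3 + ((0 - 2) - 8)*(-1*(-15) + 7) = -3 + (-2 - 8)*(15 + 7) = -3 - 10*22 = -3 - 220 = -223)
-17*(-42) + O = -17*(-42) - 223 = 714 - 223 = 491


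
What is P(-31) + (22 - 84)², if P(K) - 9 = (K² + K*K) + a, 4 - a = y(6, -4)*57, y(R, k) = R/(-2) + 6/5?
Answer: 29408/5 ≈ 5881.6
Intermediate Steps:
y(R, k) = 6/5 - R/2 (y(R, k) = R*(-½) + 6*(⅕) = -R/2 + 6/5 = 6/5 - R/2)
a = 533/5 (a = 4 - (6/5 - ½*6)*57 = 4 - (6/5 - 3)*57 = 4 - (-9)*57/5 = 4 - 1*(-513/5) = 4 + 513/5 = 533/5 ≈ 106.60)
P(K) = 578/5 + 2*K² (P(K) = 9 + ((K² + K*K) + 533/5) = 9 + ((K² + K²) + 533/5) = 9 + (2*K² + 533/5) = 9 + (533/5 + 2*K²) = 578/5 + 2*K²)
P(-31) + (22 - 84)² = (578/5 + 2*(-31)²) + (22 - 84)² = (578/5 + 2*961) + (-62)² = (578/5 + 1922) + 3844 = 10188/5 + 3844 = 29408/5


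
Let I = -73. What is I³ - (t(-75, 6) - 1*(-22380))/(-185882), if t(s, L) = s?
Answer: -72311235689/185882 ≈ -3.8902e+5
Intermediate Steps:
I³ - (t(-75, 6) - 1*(-22380))/(-185882) = (-73)³ - (-75 - 1*(-22380))/(-185882) = -389017 - (-75 + 22380)*(-1)/185882 = -389017 - 22305*(-1)/185882 = -389017 - 1*(-22305/185882) = -389017 + 22305/185882 = -72311235689/185882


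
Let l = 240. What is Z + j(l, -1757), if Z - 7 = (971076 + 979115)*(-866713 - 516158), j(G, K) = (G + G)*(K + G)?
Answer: -2696863306514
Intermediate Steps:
j(G, K) = 2*G*(G + K) (j(G, K) = (2*G)*(G + K) = 2*G*(G + K))
Z = -2696862578354 (Z = 7 + (971076 + 979115)*(-866713 - 516158) = 7 + 1950191*(-1382871) = 7 - 2696862578361 = -2696862578354)
Z + j(l, -1757) = -2696862578354 + 2*240*(240 - 1757) = -2696862578354 + 2*240*(-1517) = -2696862578354 - 728160 = -2696863306514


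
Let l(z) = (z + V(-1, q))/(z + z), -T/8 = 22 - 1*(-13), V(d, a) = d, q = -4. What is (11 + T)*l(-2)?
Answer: -807/4 ≈ -201.75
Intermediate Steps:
T = -280 (T = -8*(22 - 1*(-13)) = -8*(22 + 13) = -8*35 = -280)
l(z) = (-1 + z)/(2*z) (l(z) = (z - 1)/(z + z) = (-1 + z)/((2*z)) = (-1 + z)*(1/(2*z)) = (-1 + z)/(2*z))
(11 + T)*l(-2) = (11 - 280)*((½)*(-1 - 2)/(-2)) = -269*(-1)*(-3)/(2*2) = -269*¾ = -807/4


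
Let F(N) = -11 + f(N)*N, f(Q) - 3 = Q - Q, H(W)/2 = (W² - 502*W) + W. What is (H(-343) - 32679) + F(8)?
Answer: 546318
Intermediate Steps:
H(W) = -1002*W + 2*W² (H(W) = 2*((W² - 502*W) + W) = 2*(W² - 501*W) = -1002*W + 2*W²)
f(Q) = 3 (f(Q) = 3 + (Q - Q) = 3 + 0 = 3)
F(N) = -11 + 3*N
(H(-343) - 32679) + F(8) = (2*(-343)*(-501 - 343) - 32679) + (-11 + 3*8) = (2*(-343)*(-844) - 32679) + (-11 + 24) = (578984 - 32679) + 13 = 546305 + 13 = 546318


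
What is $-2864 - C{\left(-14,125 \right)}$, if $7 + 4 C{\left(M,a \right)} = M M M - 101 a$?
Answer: $980$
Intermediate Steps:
$C{\left(M,a \right)} = - \frac{7}{4} - \frac{101 a}{4} + \frac{M^{3}}{4}$ ($C{\left(M,a \right)} = - \frac{7}{4} + \frac{M M M - 101 a}{4} = - \frac{7}{4} + \frac{M^{2} M - 101 a}{4} = - \frac{7}{4} + \frac{M^{3} - 101 a}{4} = - \frac{7}{4} + \left(- \frac{101 a}{4} + \frac{M^{3}}{4}\right) = - \frac{7}{4} - \frac{101 a}{4} + \frac{M^{3}}{4}$)
$-2864 - C{\left(-14,125 \right)} = -2864 - \left(- \frac{7}{4} - \frac{12625}{4} + \frac{\left(-14\right)^{3}}{4}\right) = -2864 - \left(- \frac{7}{4} - \frac{12625}{4} + \frac{1}{4} \left(-2744\right)\right) = -2864 - \left(- \frac{7}{4} - \frac{12625}{4} - 686\right) = -2864 - -3844 = -2864 + 3844 = 980$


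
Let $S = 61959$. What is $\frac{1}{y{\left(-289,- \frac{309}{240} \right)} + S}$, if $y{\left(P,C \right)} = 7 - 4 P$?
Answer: $\frac{1}{63122} \approx 1.5842 \cdot 10^{-5}$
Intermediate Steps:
$\frac{1}{y{\left(-289,- \frac{309}{240} \right)} + S} = \frac{1}{\left(7 - -1156\right) + 61959} = \frac{1}{\left(7 + 1156\right) + 61959} = \frac{1}{1163 + 61959} = \frac{1}{63122}$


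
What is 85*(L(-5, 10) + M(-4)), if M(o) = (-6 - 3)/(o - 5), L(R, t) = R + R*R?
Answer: 1785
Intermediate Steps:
L(R, t) = R + R**2
M(o) = -9/(-5 + o)
85*(L(-5, 10) + M(-4)) = 85*(-5*(1 - 5) - 9/(-5 - 4)) = 85*(-5*(-4) - 9/(-9)) = 85*(20 - 9*(-1/9)) = 85*(20 + 1) = 85*21 = 1785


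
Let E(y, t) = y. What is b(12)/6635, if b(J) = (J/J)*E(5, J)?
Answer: 1/1327 ≈ 0.00075358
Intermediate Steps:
b(J) = 5 (b(J) = (J/J)*5 = 1*5 = 5)
b(12)/6635 = 5/6635 = 5*(1/6635) = 1/1327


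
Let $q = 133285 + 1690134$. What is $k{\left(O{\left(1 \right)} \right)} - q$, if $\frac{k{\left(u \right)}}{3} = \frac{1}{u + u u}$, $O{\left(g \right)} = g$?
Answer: $- \frac{3646835}{2} \approx -1.8234 \cdot 10^{6}$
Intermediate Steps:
$k{\left(u \right)} = \frac{3}{u + u^{2}}$ ($k{\left(u \right)} = \frac{3}{u + u u} = \frac{3}{u + u^{2}}$)
$q = 1823419$
$k{\left(O{\left(1 \right)} \right)} - q = \frac{3}{1 \left(1 + 1\right)} - 1823419 = 3 \cdot 1 \cdot \frac{1}{2} - 1823419 = \frac{3}{2} - 1823419 = - \frac{3646835}{2}$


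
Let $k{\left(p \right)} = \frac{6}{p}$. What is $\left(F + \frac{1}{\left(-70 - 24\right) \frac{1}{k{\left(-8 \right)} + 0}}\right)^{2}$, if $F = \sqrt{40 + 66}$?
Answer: $\frac{14985865}{141376} + \frac{3 \sqrt{106}}{188} \approx 106.16$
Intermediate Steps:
$F = \sqrt{106} \approx 10.296$
$\left(F + \frac{1}{\left(-70 - 24\right) \frac{1}{k{\left(-8 \right)} + 0}}\right)^{2} = \left(\sqrt{106} + \frac{1}{\left(-70 - 24\right) \frac{1}{\frac{6}{-8} + 0}}\right)^{2} = \left(\sqrt{106} + \frac{1}{\left(-94\right) \frac{1}{6 \left(- \frac{1}{8}\right) + 0}}\right)^{2} = \left(\sqrt{106} + \frac{1}{\left(-94\right) \frac{1}{- \frac{3}{4} + 0}}\right)^{2} = \left(\sqrt{106} + \frac{1}{\left(-94\right) \frac{1}{- \frac{3}{4}}}\right)^{2} = \left(\sqrt{106} + \frac{1}{\left(-94\right) \left(- \frac{4}{3}\right)}\right)^{2} = \left(\sqrt{106} + \frac{1}{\frac{376}{3}}\right)^{2} = \left(\sqrt{106} + \frac{3}{376}\right)^{2} = \left(\frac{3}{376} + \sqrt{106}\right)^{2}$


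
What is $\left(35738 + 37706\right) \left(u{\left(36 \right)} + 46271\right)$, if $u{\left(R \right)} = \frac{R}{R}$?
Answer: $3398400768$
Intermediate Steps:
$u{\left(R \right)} = 1$
$\left(35738 + 37706\right) \left(u{\left(36 \right)} + 46271\right) = \left(35738 + 37706\right) \left(1 + 46271\right) = 73444 \cdot 46272 = 3398400768$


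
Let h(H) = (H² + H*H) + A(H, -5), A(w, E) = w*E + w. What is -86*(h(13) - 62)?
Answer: -19264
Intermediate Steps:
A(w, E) = w + E*w (A(w, E) = E*w + w = w + E*w)
h(H) = -4*H + 2*H² (h(H) = (H² + H*H) + H*(1 - 5) = (H² + H²) + H*(-4) = 2*H² - 4*H = -4*H + 2*H²)
-86*(h(13) - 62) = -86*(2*13*(-2 + 13) - 62) = -86*(2*13*11 - 62) = -86*(286 - 62) = -86*224 = -19264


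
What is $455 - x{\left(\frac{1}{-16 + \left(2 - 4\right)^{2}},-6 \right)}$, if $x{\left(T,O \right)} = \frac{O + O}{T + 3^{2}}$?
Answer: $\frac{48829}{107} \approx 456.35$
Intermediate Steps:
$x{\left(T,O \right)} = \frac{2 O}{9 + T}$ ($x{\left(T,O \right)} = \frac{2 O}{T + 9} = \frac{2 O}{9 + T}$)
$455 - x{\left(\frac{1}{-16 + \left(2 - 4\right)^{2}},-6 \right)} = 455 - 2 \left(-6\right) \frac{1}{9 + \frac{1}{-16 + \left(2 - 4\right)^{2}}} = 455 - 2 \left(-6\right) \frac{1}{9 + \frac{1}{-16 + \left(-2\right)^{2}}} = 455 - 2 \left(-6\right) \frac{1}{9 + \frac{1}{-16 + 4}} = 455 - 2 \left(-6\right) \frac{1}{9 + \frac{1}{-12}} = 455 - 2 \left(-6\right) \frac{1}{9 - \frac{1}{12}} = 455 - 2 \left(-6\right) \frac{1}{\frac{107}{12}} = 455 - 2 \left(-6\right) \frac{12}{107} = 455 - - \frac{144}{107} = 455 + \frac{144}{107} = \frac{48829}{107}$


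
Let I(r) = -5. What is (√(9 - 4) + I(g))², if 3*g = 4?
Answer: (5 - √5)² ≈ 7.6393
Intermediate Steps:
g = 4/3 (g = (⅓)*4 = 4/3 ≈ 1.3333)
(√(9 - 4) + I(g))² = (√(9 - 4) - 5)² = (√5 - 5)² = (-5 + √5)²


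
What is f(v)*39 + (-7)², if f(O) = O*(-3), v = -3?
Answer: 400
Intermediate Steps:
f(O) = -3*O
f(v)*39 + (-7)² = -3*(-3)*39 + (-7)² = 9*39 + 49 = 351 + 49 = 400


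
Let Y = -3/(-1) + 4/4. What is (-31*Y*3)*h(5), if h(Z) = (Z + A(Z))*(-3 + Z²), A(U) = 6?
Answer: -90024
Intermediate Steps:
Y = 4 (Y = -3*(-1) + 4*(¼) = 3 + 1 = 4)
h(Z) = (-3 + Z²)*(6 + Z) (h(Z) = (Z + 6)*(-3 + Z²) = (6 + Z)*(-3 + Z²) = (-3 + Z²)*(6 + Z))
(-31*Y*3)*h(5) = (-124*3)*(-18 + 5³ - 3*5 + 6*5²) = (-31*12)*(-18 + 125 - 15 + 6*25) = -372*(-18 + 125 - 15 + 150) = -372*242 = -90024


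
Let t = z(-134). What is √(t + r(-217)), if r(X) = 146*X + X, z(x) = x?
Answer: I*√32033 ≈ 178.98*I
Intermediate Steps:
t = -134
r(X) = 147*X
√(t + r(-217)) = √(-134 + 147*(-217)) = √(-134 - 31899) = √(-32033) = I*√32033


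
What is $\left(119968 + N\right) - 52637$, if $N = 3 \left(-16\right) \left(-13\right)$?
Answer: $67955$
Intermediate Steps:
$N = 624$ ($N = \left(-48\right) \left(-13\right) = 624$)
$\left(119968 + N\right) - 52637 = \left(119968 + 624\right) - 52637 = 120592 - 52637 = 67955$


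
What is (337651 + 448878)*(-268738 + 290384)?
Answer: 17025206734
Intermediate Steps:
(337651 + 448878)*(-268738 + 290384) = 786529*21646 = 17025206734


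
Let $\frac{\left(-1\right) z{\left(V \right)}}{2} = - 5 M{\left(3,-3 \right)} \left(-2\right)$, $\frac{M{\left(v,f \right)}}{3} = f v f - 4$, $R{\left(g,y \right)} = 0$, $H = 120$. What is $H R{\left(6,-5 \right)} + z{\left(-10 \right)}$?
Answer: $-1380$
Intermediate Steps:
$M{\left(v,f \right)} = -12 + 3 v f^{2}$ ($M{\left(v,f \right)} = 3 \left(f v f - 4\right) = 3 \left(v f^{2} - 4\right) = 3 \left(-4 + v f^{2}\right) = -12 + 3 v f^{2}$)
$z{\left(V \right)} = -1380$ ($z{\left(V \right)} = - 2 - 5 \left(-12 + 3 \cdot 3 \left(-3\right)^{2}\right) \left(-2\right) = - 2 - 5 \left(-12 + 3 \cdot 3 \cdot 9\right) \left(-2\right) = - 2 - 5 \left(-12 + 81\right) \left(-2\right) = - 2 \left(-5\right) 69 \left(-2\right) = - 2 \left(\left(-345\right) \left(-2\right)\right) = \left(-2\right) 690 = -1380$)
$H R{\left(6,-5 \right)} + z{\left(-10 \right)} = 120 \cdot 0 - 1380 = 0 - 1380 = -1380$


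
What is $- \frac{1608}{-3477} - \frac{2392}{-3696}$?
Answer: $\frac{594173}{535458} \approx 1.1097$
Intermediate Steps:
$- \frac{1608}{-3477} - \frac{2392}{-3696} = \left(-1608\right) \left(- \frac{1}{3477}\right) - - \frac{299}{462} = \frac{536}{1159} + \frac{299}{462} = \frac{594173}{535458}$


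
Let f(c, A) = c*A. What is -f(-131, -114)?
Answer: -14934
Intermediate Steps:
f(c, A) = A*c
-f(-131, -114) = -(-114)*(-131) = -1*14934 = -14934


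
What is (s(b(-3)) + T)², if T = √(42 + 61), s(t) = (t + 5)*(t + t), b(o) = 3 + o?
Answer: 103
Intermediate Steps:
s(t) = 2*t*(5 + t) (s(t) = (5 + t)*(2*t) = 2*t*(5 + t))
T = √103 ≈ 10.149
(s(b(-3)) + T)² = (2*(3 - 3)*(5 + (3 - 3)) + √103)² = (2*0*(5 + 0) + √103)² = (2*0*5 + √103)² = (0 + √103)² = (√103)² = 103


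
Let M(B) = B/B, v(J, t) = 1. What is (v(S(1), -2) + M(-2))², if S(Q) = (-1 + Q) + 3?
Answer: 4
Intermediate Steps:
S(Q) = 2 + Q
M(B) = 1
(v(S(1), -2) + M(-2))² = (1 + 1)² = 2² = 4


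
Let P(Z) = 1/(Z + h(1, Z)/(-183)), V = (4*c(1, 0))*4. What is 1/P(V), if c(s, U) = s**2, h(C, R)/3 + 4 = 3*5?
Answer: 965/61 ≈ 15.820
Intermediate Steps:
h(C, R) = 33 (h(C, R) = -12 + 3*(3*5) = -12 + 3*15 = -12 + 45 = 33)
V = 16 (V = (4*1**2)*4 = (4*1)*4 = 4*4 = 16)
P(Z) = 1/(-11/61 + Z) (P(Z) = 1/(Z + 33/(-183)) = 1/(Z + 33*(-1/183)) = 1/(Z - 11/61) = 1/(-11/61 + Z))
1/P(V) = 1/(61/(-11 + 61*16)) = 1/(61/(-11 + 976)) = 1/(61/965) = 965/61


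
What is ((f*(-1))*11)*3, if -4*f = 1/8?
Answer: 33/32 ≈ 1.0313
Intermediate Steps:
f = -1/32 (f = -1/4/8 = -1/4*1/8 = -1/32 ≈ -0.031250)
((f*(-1))*11)*3 = (-1/32*(-1)*11)*3 = ((1/32)*11)*3 = (11/32)*3 = 33/32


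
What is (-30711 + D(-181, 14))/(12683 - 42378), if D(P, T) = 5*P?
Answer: 31616/29695 ≈ 1.0647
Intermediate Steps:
(-30711 + D(-181, 14))/(12683 - 42378) = (-30711 + 5*(-181))/(12683 - 42378) = (-30711 - 905)/(-29695) = -31616*(-1/29695) = 31616/29695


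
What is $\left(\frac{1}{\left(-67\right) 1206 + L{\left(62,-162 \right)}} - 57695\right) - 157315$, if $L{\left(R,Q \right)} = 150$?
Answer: $- \frac{17340986521}{80652} \approx -2.1501 \cdot 10^{5}$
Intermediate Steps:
$\left(\frac{1}{\left(-67\right) 1206 + L{\left(62,-162 \right)}} - 57695\right) - 157315 = \left(\frac{1}{\left(-67\right) 1206 + 150} - 57695\right) - 157315 = \left(\frac{1}{-80802 + 150} - 57695\right) - 157315 = \left(\frac{1}{-80652} - 57695\right) - 157315 = \left(- \frac{1}{80652} - 57695\right) - 157315 = - \frac{4653217141}{80652} - 157315 = - \frac{17340986521}{80652}$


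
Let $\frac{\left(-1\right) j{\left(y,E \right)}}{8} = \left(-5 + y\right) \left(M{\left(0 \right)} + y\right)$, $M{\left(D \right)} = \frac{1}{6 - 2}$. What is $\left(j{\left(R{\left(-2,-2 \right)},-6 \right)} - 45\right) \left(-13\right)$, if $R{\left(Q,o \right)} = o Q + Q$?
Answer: $-117$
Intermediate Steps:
$R{\left(Q,o \right)} = Q + Q o$ ($R{\left(Q,o \right)} = Q o + Q = Q + Q o$)
$M{\left(D \right)} = \frac{1}{4}$
$j{\left(y,E \right)} = - 8 \left(-5 + y\right) \left(\frac{1}{4} + y\right)$
$\left(j{\left(R{\left(-2,-2 \right)},-6 \right)} - 45\right) \left(-13\right) = \left(\left(10 - 8 \left(- 2 \left(1 - 2\right)\right)^{2} + 38 \left(- 2 \left(1 - 2\right)\right)\right) - 45\right) \left(-13\right) = \left(\left(10 - 8 \left(\left(-2\right) \left(-1\right)\right)^{2} + 38 \left(\left(-2\right) \left(-1\right)\right)\right) - 45\right) \left(-13\right) = \left(\left(10 - 8 \cdot 2^{2} + 38 \cdot 2\right) - 45\right) \left(-13\right) = \left(\left(10 - 32 + 76\right) - 45\right) \left(-13\right) = \left(54 - 45\right) \left(-13\right) = 9 \left(-13\right) = -117$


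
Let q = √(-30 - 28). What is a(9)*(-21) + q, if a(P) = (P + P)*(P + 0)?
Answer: -3402 + I*√58 ≈ -3402.0 + 7.6158*I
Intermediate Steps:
a(P) = 2*P² (a(P) = (2*P)*P = 2*P²)
q = I*√58 (q = √(-58) = I*√58 ≈ 7.6158*I)
a(9)*(-21) + q = (2*9²)*(-21) + I*√58 = (2*81)*(-21) + I*√58 = 162*(-21) + I*√58 = -3402 + I*√58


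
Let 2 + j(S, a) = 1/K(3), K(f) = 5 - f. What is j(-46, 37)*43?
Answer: -129/2 ≈ -64.500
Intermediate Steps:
j(S, a) = -3/2 (j(S, a) = -2 + 1/(5 - 1*3) = -2 + 1/(5 - 3) = -2 + 1/2 = -2 + ½ = -3/2)
j(-46, 37)*43 = -3/2*43 = -129/2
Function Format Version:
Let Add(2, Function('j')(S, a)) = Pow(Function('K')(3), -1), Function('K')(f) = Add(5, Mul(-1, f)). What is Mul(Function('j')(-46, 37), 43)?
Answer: Rational(-129, 2) ≈ -64.500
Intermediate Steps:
Function('j')(S, a) = Rational(-3, 2) (Function('j')(S, a) = Add(-2, Pow(Add(5, Mul(-1, 3)), -1)) = Add(-2, Pow(Add(5, -3), -1)) = Add(-2, Pow(2, -1)) = Add(-2, Rational(1, 2)) = Rational(-3, 2))
Mul(Function('j')(-46, 37), 43) = Mul(Rational(-3, 2), 43) = Rational(-129, 2)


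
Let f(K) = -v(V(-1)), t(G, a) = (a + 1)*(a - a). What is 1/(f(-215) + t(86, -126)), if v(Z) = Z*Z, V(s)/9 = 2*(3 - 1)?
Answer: -1/1296 ≈ -0.00077160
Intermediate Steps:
V(s) = 36 (V(s) = 9*(2*(3 - 1)) = 9*(2*2) = 9*4 = 36)
t(G, a) = 0 (t(G, a) = (1 + a)*0 = 0)
v(Z) = Z²
f(K) = -1296 (f(K) = -1*36² = -1*1296 = -1296)
1/(f(-215) + t(86, -126)) = 1/(-1296 + 0) = 1/(-1296) = -1/1296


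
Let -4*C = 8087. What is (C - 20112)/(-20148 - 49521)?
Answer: 88535/278676 ≈ 0.31770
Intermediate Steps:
C = -8087/4 (C = -¼*8087 = -8087/4 ≈ -2021.8)
(C - 20112)/(-20148 - 49521) = (-8087/4 - 20112)/(-20148 - 49521) = -88535/4/(-69669) = -88535/4*(-1/69669) = 88535/278676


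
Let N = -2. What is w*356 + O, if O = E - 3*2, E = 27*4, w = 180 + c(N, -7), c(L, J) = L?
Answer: 63470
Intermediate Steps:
w = 178 (w = 180 - 2 = 178)
E = 108
O = 102 (O = 108 - 3*2 = 108 - 1*6 = 108 - 6 = 102)
w*356 + O = 178*356 + 102 = 63368 + 102 = 63470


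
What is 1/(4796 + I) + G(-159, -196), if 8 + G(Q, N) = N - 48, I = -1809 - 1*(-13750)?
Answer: -4217723/16737 ≈ -252.00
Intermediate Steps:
I = 11941 (I = -1809 + 13750 = 11941)
G(Q, N) = -56 + N (G(Q, N) = -8 + (N - 48) = -8 + (-48 + N) = -56 + N)
1/(4796 + I) + G(-159, -196) = 1/(4796 + 11941) + (-56 - 196) = 1/16737 - 252 = -4217723/16737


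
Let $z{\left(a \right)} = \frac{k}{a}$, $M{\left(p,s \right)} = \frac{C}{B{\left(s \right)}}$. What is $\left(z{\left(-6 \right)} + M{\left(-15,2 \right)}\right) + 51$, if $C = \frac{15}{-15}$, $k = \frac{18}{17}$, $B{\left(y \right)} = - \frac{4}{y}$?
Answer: $\frac{1745}{34} \approx 51.324$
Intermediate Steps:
$k = \frac{18}{17}$ ($k = 18 \cdot \frac{1}{17} = \frac{18}{17} \approx 1.0588$)
$C = -1$ ($C = 15 \left(- \frac{1}{15}\right) = -1$)
$M{\left(p,s \right)} = \frac{s}{4}$ ($M{\left(p,s \right)} = - \frac{1}{\left(-4\right) \frac{1}{s}} = - \frac{\left(-1\right) s}{4} = \frac{s}{4}$)
$z{\left(a \right)} = \frac{18}{17 a}$
$\left(z{\left(-6 \right)} + M{\left(-15,2 \right)}\right) + 51 = \left(\frac{18}{17 \left(-6\right)} + \frac{1}{4} \cdot 2\right) + 51 = \left(\frac{18}{17} \left(- \frac{1}{6}\right) + \frac{1}{2}\right) + 51 = \left(- \frac{3}{17} + \frac{1}{2}\right) + 51 = \frac{11}{34} + 51 = \frac{1745}{34}$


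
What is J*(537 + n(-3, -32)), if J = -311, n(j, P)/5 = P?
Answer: -117247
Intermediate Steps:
n(j, P) = 5*P
J*(537 + n(-3, -32)) = -311*(537 + 5*(-32)) = -311*(537 - 160) = -311*377 = -117247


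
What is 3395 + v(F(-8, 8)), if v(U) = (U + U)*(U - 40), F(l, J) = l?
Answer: 4163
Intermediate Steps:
v(U) = 2*U*(-40 + U) (v(U) = (2*U)*(-40 + U) = 2*U*(-40 + U))
3395 + v(F(-8, 8)) = 3395 + 2*(-8)*(-40 - 8) = 3395 + 2*(-8)*(-48) = 3395 + 768 = 4163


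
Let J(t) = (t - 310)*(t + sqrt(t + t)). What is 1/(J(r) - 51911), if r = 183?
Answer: -616/46245245 + 127*sqrt(366)/5641919890 ≈ -1.2890e-5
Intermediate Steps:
J(t) = (-310 + t)*(t + sqrt(2)*sqrt(t)) (J(t) = (-310 + t)*(t + sqrt(2*t)) = (-310 + t)*(t + sqrt(2)*sqrt(t)))
1/(J(r) - 51911) = 1/((183**2 - 310*183 + sqrt(2)*183**(3/2) - 310*sqrt(2)*sqrt(183)) - 51911) = 1/((33489 - 56730 + sqrt(2)*(183*sqrt(183)) - 310*sqrt(366)) - 51911) = 1/((33489 - 56730 + 183*sqrt(366) - 310*sqrt(366)) - 51911) = 1/((-23241 - 127*sqrt(366)) - 51911) = 1/(-75152 - 127*sqrt(366))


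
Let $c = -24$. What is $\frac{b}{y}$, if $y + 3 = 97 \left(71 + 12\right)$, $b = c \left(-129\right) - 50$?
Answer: $\frac{1523}{4024} \approx 0.37848$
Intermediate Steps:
$b = 3046$ ($b = \left(-24\right) \left(-129\right) - 50 = 3096 - 50 = 3046$)
$y = 8048$ ($y = -3 + 97 \left(71 + 12\right) = -3 + 97 \cdot 83 = -3 + 8051 = 8048$)
$\frac{b}{y} = \frac{3046}{8048} = 3046 \cdot \frac{1}{8048} = \frac{1523}{4024}$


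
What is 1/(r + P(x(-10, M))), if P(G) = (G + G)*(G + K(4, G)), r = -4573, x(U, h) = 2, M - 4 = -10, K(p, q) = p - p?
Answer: -1/4565 ≈ -0.00021906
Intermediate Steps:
K(p, q) = 0
M = -6 (M = 4 - 10 = -6)
P(G) = 2*G**2 (P(G) = (G + G)*(G + 0) = (2*G)*G = 2*G**2)
1/(r + P(x(-10, M))) = 1/(-4573 + 2*2**2) = 1/(-4573 + 2*4) = 1/(-4573 + 8) = 1/(-4565) = -1/4565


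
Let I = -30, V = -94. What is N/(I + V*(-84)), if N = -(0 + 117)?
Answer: -13/874 ≈ -0.014874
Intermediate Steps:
N = -117 (N = -1*117 = -117)
N/(I + V*(-84)) = -117/(-30 - 94*(-84)) = -117/(-30 + 7896) = -117/7866 = -117*1/7866 = -13/874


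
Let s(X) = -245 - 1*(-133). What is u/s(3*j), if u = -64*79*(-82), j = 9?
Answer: -25912/7 ≈ -3701.7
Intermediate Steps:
u = 414592 (u = -5056*(-82) = 414592)
s(X) = -112 (s(X) = -245 + 133 = -112)
u/s(3*j) = 414592/(-112) = 414592*(-1/112) = -25912/7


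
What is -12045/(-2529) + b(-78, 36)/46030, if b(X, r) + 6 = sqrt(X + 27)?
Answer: 92402696/19401645 + I*sqrt(51)/46030 ≈ 4.7626 + 0.00015515*I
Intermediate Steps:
b(X, r) = -6 + sqrt(27 + X) (b(X, r) = -6 + sqrt(X + 27) = -6 + sqrt(27 + X))
-12045/(-2529) + b(-78, 36)/46030 = -12045/(-2529) + (-6 + sqrt(27 - 78))/46030 = -12045*(-1/2529) + (-6 + sqrt(-51))*(1/46030) = 4015/843 + (-6 + I*sqrt(51))*(1/46030) = 4015/843 + (-3/23015 + I*sqrt(51)/46030) = 92402696/19401645 + I*sqrt(51)/46030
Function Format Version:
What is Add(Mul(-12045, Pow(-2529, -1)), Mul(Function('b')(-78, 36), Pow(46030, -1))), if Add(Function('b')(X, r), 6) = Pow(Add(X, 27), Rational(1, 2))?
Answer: Add(Rational(92402696, 19401645), Mul(Rational(1, 46030), I, Pow(51, Rational(1, 2)))) ≈ Add(4.7626, Mul(0.00015515, I))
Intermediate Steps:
Function('b')(X, r) = Add(-6, Pow(Add(27, X), Rational(1, 2))) (Function('b')(X, r) = Add(-6, Pow(Add(X, 27), Rational(1, 2))) = Add(-6, Pow(Add(27, X), Rational(1, 2))))
Add(Mul(-12045, Pow(-2529, -1)), Mul(Function('b')(-78, 36), Pow(46030, -1))) = Add(Mul(-12045, Pow(-2529, -1)), Mul(Add(-6, Pow(Add(27, -78), Rational(1, 2))), Pow(46030, -1))) = Add(Mul(-12045, Rational(-1, 2529)), Mul(Add(-6, Pow(-51, Rational(1, 2))), Rational(1, 46030))) = Add(Rational(4015, 843), Mul(Add(-6, Mul(I, Pow(51, Rational(1, 2)))), Rational(1, 46030))) = Add(Rational(4015, 843), Add(Rational(-3, 23015), Mul(Rational(1, 46030), I, Pow(51, Rational(1, 2))))) = Add(Rational(92402696, 19401645), Mul(Rational(1, 46030), I, Pow(51, Rational(1, 2))))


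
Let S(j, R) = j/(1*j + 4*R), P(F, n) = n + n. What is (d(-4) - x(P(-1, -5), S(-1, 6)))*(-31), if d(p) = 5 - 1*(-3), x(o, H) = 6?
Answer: -62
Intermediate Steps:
P(F, n) = 2*n
S(j, R) = j/(j + 4*R)
d(p) = 8 (d(p) = 5 + 3 = 8)
(d(-4) - x(P(-1, -5), S(-1, 6)))*(-31) = (8 - 1*6)*(-31) = (8 - 6)*(-31) = 2*(-31) = -62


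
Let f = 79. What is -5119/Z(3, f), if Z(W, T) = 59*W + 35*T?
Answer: -5119/2942 ≈ -1.7400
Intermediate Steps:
Z(W, T) = 35*T + 59*W
-5119/Z(3, f) = -5119/(35*79 + 59*3) = -5119/(2765 + 177) = -5119/2942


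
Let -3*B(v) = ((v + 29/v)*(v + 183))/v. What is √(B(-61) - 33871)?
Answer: I*√126186491/61 ≈ 184.15*I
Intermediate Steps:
B(v) = -(183 + v)*(v + 29/v)/(3*v) (B(v) = -(v + 29/v)*(v + 183)/(3*v) = -(v + 29/v)*(183 + v)/(3*v) = -(183 + v)*(v + 29/v)/(3*v))
√(B(-61) - 33871) = √((-61 - 1769/(-61)² - 29/3/(-61) - ⅓*(-61)) - 33871) = √((-61 - 1769*1/3721 - 29/3*(-1/61) + 61/3) - 33871) = √((-61 - 29/61 + 29/183 + 61/3) - 33871) = √(-2500/61 - 33871) = √(-2068631/61) = I*√126186491/61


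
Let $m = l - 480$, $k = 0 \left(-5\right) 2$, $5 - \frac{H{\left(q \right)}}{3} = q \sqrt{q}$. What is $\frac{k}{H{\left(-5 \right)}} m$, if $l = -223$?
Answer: $0$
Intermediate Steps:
$H{\left(q \right)} = 15 - 3 q^{\frac{3}{2}}$ ($H{\left(q \right)} = 15 - 3 q \sqrt{q} = 15 - 3 q^{\frac{3}{2}}$)
$k = 0$ ($k = 0 \cdot 2 = 0$)
$m = -703$ ($m = -223 - 480 = -703$)
$\frac{k}{H{\left(-5 \right)}} m = \frac{0}{15 - 3 \left(-5\right)^{\frac{3}{2}}} \left(-703\right) = \frac{0}{15 - 3 \left(- 5 i \sqrt{5}\right)} \left(-703\right) = \frac{0}{15 + 15 i \sqrt{5}} \left(-703\right) = 0 \left(-703\right) = 0$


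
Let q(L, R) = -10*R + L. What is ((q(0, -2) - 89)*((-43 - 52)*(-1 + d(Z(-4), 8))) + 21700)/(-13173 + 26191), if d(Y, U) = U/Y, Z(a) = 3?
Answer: 32625/13018 ≈ 2.5061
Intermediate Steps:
q(L, R) = L - 10*R
((q(0, -2) - 89)*((-43 - 52)*(-1 + d(Z(-4), 8))) + 21700)/(-13173 + 26191) = (((0 - 10*(-2)) - 89)*((-43 - 52)*(-1 + 8/3)) + 21700)/(-13173 + 26191) = (((0 + 20) - 89)*(-95*(-1 + 8*(⅓))) + 21700)/13018 = ((20 - 89)*(-95*(-1 + 8/3)) + 21700)*(1/13018) = (-(-6555)*5/3 + 21700)*(1/13018) = (-69*(-475/3) + 21700)*(1/13018) = (10925 + 21700)*(1/13018) = 32625*(1/13018) = 32625/13018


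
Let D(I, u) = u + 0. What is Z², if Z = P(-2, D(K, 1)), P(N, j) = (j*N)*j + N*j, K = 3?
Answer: 16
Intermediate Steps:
D(I, u) = u
P(N, j) = N*j + N*j² (P(N, j) = (N*j)*j + N*j = N*j² + N*j = N*j + N*j²)
Z = -4 (Z = -2*1*(1 + 1) = -2*1*2 = -4)
Z² = (-4)² = 16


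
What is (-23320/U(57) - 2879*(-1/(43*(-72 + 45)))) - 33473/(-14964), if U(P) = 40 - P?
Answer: 3140088301/2289492 ≈ 1371.5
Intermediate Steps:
(-23320/U(57) - 2879*(-1/(43*(-72 + 45)))) - 33473/(-14964) = (-23320/(40 - 1*57) - 2879*(-1/(43*(-72 + 45)))) - 33473/(-14964) = (-23320/(40 - 57) - 2879/((-43*(-27)))) - 33473*(-1)/14964 = (-23320/(-17) - 2879/1161) - 1*(-33473/14964) = (-23320*(-1/17) - 2879*1/1161) + 33473/14964 = (23320/17 - 2879/1161) + 33473/14964 = 27025577/19737 + 33473/14964 = 3140088301/2289492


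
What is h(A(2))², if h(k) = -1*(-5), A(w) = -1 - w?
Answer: 25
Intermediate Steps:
h(k) = 5
h(A(2))² = 5² = 25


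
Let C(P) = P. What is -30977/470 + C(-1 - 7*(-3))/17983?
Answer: -557049991/8452010 ≈ -65.907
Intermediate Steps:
-30977/470 + C(-1 - 7*(-3))/17983 = -30977/470 + (-1 - 7*(-3))/17983 = -30977*1/470 + (-1 + 21)*(1/17983) = -30977/470 + 20*(1/17983) = -30977/470 + 20/17983 = -557049991/8452010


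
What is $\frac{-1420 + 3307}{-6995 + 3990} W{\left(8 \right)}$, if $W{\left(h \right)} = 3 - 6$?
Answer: $\frac{5661}{3005} \approx 1.8839$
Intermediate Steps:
$W{\left(h \right)} = -3$ ($W{\left(h \right)} = 3 - 6 = -3$)
$\frac{-1420 + 3307}{-6995 + 3990} W{\left(8 \right)} = \frac{-1420 + 3307}{-6995 + 3990} \left(-3\right) = \frac{1887}{-3005} \left(-3\right) = 1887 \left(- \frac{1}{3005}\right) \left(-3\right) = \left(- \frac{1887}{3005}\right) \left(-3\right) = \frac{5661}{3005}$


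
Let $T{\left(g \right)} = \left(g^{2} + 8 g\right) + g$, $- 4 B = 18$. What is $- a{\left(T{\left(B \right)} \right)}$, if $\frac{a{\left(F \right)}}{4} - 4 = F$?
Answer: $65$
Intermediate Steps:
$B = - \frac{9}{2}$ ($B = \left(- \frac{1}{4}\right) 18 = - \frac{9}{2} \approx -4.5$)
$T{\left(g \right)} = g^{2} + 9 g$
$a{\left(F \right)} = 16 + 4 F$
$- a{\left(T{\left(B \right)} \right)} = - (16 + 4 \left(- \frac{9 \left(9 - \frac{9}{2}\right)}{2}\right)) = - (16 + 4 \left(\left(- \frac{9}{2}\right) \frac{9}{2}\right)) = - (16 + 4 \left(- \frac{81}{4}\right)) = - (16 - 81) = \left(-1\right) \left(-65\right) = 65$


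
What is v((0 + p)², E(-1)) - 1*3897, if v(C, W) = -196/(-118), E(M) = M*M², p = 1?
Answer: -229825/59 ≈ -3895.3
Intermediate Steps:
E(M) = M³
v(C, W) = 98/59 (v(C, W) = -196*(-1/118) = 98/59)
v((0 + p)², E(-1)) - 1*3897 = 98/59 - 1*3897 = 98/59 - 3897 = -229825/59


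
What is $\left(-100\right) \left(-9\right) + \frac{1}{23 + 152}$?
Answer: $\frac{157501}{175} \approx 900.01$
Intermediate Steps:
$\left(-100\right) \left(-9\right) + \frac{1}{23 + 152} = 900 + \frac{1}{175} = \frac{157501}{175}$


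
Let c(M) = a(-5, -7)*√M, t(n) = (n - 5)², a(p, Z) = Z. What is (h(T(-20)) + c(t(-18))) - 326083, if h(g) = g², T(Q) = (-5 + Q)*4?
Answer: -316244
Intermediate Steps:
t(n) = (-5 + n)²
T(Q) = -20 + 4*Q
c(M) = -7*√M
(h(T(-20)) + c(t(-18))) - 326083 = ((-20 + 4*(-20))² - 7*√((-5 - 18)²)) - 326083 = ((-20 - 80)² - 7*√((-23)²)) - 326083 = ((-100)² - 7*√529) - 326083 = (10000 - 7*23) - 326083 = (10000 - 161) - 326083 = 9839 - 326083 = -316244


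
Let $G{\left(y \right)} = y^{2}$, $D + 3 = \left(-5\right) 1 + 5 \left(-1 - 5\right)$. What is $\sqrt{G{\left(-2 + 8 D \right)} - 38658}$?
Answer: $7 \sqrt{1122} \approx 234.47$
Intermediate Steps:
$D = -38$ ($D = -3 + \left(\left(-5\right) 1 + 5 \left(-1 - 5\right)\right) = -3 + \left(-5 + 5 \left(-1 - 5\right)\right) = -3 + \left(-5 + 5 \left(-6\right)\right) = -3 - 35 = -38$)
$\sqrt{G{\left(-2 + 8 D \right)} - 38658} = \sqrt{\left(-2 + 8 \left(-38\right)\right)^{2} - 38658} = \sqrt{\left(-2 - 304\right)^{2} - 38658} = \sqrt{\left(-306\right)^{2} - 38658} = \sqrt{93636 - 38658} = \sqrt{54978} = 7 \sqrt{1122}$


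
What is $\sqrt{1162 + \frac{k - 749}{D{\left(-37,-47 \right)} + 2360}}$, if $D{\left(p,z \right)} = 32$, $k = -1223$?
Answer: $\frac{\sqrt{415241034}}{598} \approx 34.076$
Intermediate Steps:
$\sqrt{1162 + \frac{k - 749}{D{\left(-37,-47 \right)} + 2360}} = \sqrt{1162 + \frac{-1223 - 749}{32 + 2360}} = \sqrt{1162 - \frac{1972}{2392}} = \sqrt{1162 - \frac{493}{598}} = \sqrt{\frac{694383}{598}} = \frac{\sqrt{415241034}}{598}$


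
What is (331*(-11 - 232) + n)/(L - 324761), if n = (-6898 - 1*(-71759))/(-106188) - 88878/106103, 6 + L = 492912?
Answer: -906244101546359/1894467076629780 ≈ -0.47836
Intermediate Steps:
L = 492906 (L = -6 + 492912 = 492906)
n = -16319723747/11266865364 (n = (-6898 + 71759)*(-1/106188) - 88878*1/106103 = 64861*(-1/106188) - 88878/106103 = -64861/106188 - 88878/106103 = -16319723747/11266865364 ≈ -1.4485)
(331*(-11 - 232) + n)/(L - 324761) = (331*(-11 - 232) - 16319723747/11266865364)/(492906 - 324761) = (331*(-243) - 16319723747/11266865364)/168145 = (-80433 - 16319723747/11266865364)*(1/168145) = -906244101546359/11266865364*1/168145 = -906244101546359/1894467076629780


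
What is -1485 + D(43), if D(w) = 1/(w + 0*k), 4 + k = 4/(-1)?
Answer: -63854/43 ≈ -1485.0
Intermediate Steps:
k = -8 (k = -4 + 4/(-1) = -4 + 4*(-1) = -4 - 4 = -8)
D(w) = 1/w (D(w) = 1/(w + 0*(-8)) = 1/(w + 0) = 1/w)
-1485 + D(43) = -1485 + 1/43 = -63854/43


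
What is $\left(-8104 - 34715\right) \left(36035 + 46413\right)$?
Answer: $-3530340912$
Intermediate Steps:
$\left(-8104 - 34715\right) \left(36035 + 46413\right) = \left(-42819\right) 82448 = -3530340912$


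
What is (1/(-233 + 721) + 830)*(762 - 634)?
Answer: 6480656/61 ≈ 1.0624e+5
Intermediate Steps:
(1/(-233 + 721) + 830)*(762 - 634) = (1/488 + 830)*128 = (405041/488)*128 = 6480656/61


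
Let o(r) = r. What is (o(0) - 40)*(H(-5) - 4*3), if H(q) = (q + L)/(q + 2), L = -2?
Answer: 1160/3 ≈ 386.67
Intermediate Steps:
H(q) = (-2 + q)/(2 + q) (H(q) = (q - 2)/(q + 2) = (-2 + q)/(2 + q))
(o(0) - 40)*(H(-5) - 4*3) = (0 - 40)*((-2 - 5)/(2 - 5) - 4*3) = -40*(-7/(-3) - 12) = -40*(-⅓*(-7) - 12) = -40*(7/3 - 12) = -40*(-29/3) = 1160/3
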